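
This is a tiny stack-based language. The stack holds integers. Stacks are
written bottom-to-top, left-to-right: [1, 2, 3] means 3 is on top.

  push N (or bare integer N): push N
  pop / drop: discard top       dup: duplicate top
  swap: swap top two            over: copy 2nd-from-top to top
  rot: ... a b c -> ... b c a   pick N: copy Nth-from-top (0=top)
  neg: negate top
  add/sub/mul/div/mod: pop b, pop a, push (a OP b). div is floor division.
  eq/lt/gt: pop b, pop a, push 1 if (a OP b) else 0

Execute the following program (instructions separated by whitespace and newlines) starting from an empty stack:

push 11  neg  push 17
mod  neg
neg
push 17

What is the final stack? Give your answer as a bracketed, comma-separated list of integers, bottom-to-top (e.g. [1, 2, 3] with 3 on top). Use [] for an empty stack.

After 'push 11': [11]
After 'neg': [-11]
After 'push 17': [-11, 17]
After 'mod': [6]
After 'neg': [-6]
After 'neg': [6]
After 'push 17': [6, 17]

Answer: [6, 17]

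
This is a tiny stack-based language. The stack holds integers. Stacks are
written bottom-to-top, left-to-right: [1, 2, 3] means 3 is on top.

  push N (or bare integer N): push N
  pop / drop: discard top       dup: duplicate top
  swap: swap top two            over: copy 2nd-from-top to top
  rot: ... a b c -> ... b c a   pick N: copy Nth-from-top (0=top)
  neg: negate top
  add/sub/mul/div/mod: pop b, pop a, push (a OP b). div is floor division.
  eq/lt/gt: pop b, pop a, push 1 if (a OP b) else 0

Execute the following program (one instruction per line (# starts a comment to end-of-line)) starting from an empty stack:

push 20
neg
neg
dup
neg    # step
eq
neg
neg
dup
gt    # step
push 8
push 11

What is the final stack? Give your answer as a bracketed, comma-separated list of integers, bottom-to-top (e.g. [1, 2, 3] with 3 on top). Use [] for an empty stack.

After 'push 20': [20]
After 'neg': [-20]
After 'neg': [20]
After 'dup': [20, 20]
After 'neg': [20, -20]
After 'eq': [0]
After 'neg': [0]
After 'neg': [0]
After 'dup': [0, 0]
After 'gt': [0]
After 'push 8': [0, 8]
After 'push 11': [0, 8, 11]

Answer: [0, 8, 11]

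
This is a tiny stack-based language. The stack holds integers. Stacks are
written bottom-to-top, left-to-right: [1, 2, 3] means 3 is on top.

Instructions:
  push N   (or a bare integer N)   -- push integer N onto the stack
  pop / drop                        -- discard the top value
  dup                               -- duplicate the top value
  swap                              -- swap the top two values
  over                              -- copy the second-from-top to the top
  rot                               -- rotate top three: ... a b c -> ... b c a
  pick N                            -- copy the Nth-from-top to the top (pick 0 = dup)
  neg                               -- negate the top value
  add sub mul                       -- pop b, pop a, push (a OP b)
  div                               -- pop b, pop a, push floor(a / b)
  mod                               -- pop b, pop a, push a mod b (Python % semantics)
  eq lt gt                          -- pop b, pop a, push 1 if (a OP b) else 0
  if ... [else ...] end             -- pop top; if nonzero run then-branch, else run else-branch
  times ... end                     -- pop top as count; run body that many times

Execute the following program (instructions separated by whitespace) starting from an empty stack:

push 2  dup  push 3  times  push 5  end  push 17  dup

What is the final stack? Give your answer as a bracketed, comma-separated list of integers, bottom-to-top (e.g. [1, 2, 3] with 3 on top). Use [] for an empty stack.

After 'push 2': [2]
After 'dup': [2, 2]
After 'push 3': [2, 2, 3]
After 'times': [2, 2]
After 'push 5': [2, 2, 5]
After 'push 5': [2, 2, 5, 5]
After 'push 5': [2, 2, 5, 5, 5]
After 'push 17': [2, 2, 5, 5, 5, 17]
After 'dup': [2, 2, 5, 5, 5, 17, 17]

Answer: [2, 2, 5, 5, 5, 17, 17]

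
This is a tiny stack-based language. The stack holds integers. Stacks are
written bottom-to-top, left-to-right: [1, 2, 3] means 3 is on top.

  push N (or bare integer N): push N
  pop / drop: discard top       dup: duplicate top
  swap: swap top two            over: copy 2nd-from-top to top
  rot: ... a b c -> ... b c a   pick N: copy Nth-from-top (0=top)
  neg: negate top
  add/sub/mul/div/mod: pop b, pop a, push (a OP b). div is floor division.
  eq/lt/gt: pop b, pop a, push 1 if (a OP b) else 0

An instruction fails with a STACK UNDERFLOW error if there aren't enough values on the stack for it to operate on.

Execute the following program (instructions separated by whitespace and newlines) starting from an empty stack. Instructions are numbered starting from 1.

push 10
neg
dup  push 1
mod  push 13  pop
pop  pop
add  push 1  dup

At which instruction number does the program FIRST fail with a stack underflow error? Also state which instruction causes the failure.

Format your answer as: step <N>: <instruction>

Step 1 ('push 10'): stack = [10], depth = 1
Step 2 ('neg'): stack = [-10], depth = 1
Step 3 ('dup'): stack = [-10, -10], depth = 2
Step 4 ('push 1'): stack = [-10, -10, 1], depth = 3
Step 5 ('mod'): stack = [-10, 0], depth = 2
Step 6 ('push 13'): stack = [-10, 0, 13], depth = 3
Step 7 ('pop'): stack = [-10, 0], depth = 2
Step 8 ('pop'): stack = [-10], depth = 1
Step 9 ('pop'): stack = [], depth = 0
Step 10 ('add'): needs 2 value(s) but depth is 0 — STACK UNDERFLOW

Answer: step 10: add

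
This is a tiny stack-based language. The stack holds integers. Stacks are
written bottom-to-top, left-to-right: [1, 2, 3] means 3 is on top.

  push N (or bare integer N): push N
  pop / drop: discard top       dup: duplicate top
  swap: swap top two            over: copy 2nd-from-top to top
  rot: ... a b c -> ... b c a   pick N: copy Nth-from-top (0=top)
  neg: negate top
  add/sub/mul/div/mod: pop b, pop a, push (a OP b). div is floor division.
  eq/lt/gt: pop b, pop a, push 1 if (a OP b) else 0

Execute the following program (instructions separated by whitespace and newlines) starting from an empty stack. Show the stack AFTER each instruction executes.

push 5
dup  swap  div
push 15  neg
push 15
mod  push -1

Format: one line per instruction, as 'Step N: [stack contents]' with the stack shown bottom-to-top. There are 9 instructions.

Step 1: [5]
Step 2: [5, 5]
Step 3: [5, 5]
Step 4: [1]
Step 5: [1, 15]
Step 6: [1, -15]
Step 7: [1, -15, 15]
Step 8: [1, 0]
Step 9: [1, 0, -1]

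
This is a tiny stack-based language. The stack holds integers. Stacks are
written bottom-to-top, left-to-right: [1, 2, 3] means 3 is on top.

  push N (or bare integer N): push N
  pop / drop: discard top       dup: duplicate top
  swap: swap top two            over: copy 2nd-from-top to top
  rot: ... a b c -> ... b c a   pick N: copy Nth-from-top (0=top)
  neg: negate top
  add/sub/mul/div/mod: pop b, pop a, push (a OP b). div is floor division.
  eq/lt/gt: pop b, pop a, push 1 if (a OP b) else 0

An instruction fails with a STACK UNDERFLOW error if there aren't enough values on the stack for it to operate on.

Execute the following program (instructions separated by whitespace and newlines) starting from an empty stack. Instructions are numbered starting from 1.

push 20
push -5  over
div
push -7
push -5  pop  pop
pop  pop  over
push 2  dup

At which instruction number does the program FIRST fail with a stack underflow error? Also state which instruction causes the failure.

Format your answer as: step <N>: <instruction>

Answer: step 11: over

Derivation:
Step 1 ('push 20'): stack = [20], depth = 1
Step 2 ('push -5'): stack = [20, -5], depth = 2
Step 3 ('over'): stack = [20, -5, 20], depth = 3
Step 4 ('div'): stack = [20, -1], depth = 2
Step 5 ('push -7'): stack = [20, -1, -7], depth = 3
Step 6 ('push -5'): stack = [20, -1, -7, -5], depth = 4
Step 7 ('pop'): stack = [20, -1, -7], depth = 3
Step 8 ('pop'): stack = [20, -1], depth = 2
Step 9 ('pop'): stack = [20], depth = 1
Step 10 ('pop'): stack = [], depth = 0
Step 11 ('over'): needs 2 value(s) but depth is 0 — STACK UNDERFLOW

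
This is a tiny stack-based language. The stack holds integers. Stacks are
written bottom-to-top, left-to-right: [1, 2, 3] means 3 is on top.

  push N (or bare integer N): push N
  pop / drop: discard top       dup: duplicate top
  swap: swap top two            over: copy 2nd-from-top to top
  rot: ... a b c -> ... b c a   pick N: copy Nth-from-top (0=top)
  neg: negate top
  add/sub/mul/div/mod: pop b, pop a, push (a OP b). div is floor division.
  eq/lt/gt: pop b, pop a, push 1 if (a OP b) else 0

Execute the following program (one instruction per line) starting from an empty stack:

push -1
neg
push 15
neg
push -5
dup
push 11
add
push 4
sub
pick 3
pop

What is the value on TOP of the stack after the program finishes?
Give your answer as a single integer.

After 'push -1': [-1]
After 'neg': [1]
After 'push 15': [1, 15]
After 'neg': [1, -15]
After 'push -5': [1, -15, -5]
After 'dup': [1, -15, -5, -5]
After 'push 11': [1, -15, -5, -5, 11]
After 'add': [1, -15, -5, 6]
After 'push 4': [1, -15, -5, 6, 4]
After 'sub': [1, -15, -5, 2]
After 'pick 3': [1, -15, -5, 2, 1]
After 'pop': [1, -15, -5, 2]

Answer: 2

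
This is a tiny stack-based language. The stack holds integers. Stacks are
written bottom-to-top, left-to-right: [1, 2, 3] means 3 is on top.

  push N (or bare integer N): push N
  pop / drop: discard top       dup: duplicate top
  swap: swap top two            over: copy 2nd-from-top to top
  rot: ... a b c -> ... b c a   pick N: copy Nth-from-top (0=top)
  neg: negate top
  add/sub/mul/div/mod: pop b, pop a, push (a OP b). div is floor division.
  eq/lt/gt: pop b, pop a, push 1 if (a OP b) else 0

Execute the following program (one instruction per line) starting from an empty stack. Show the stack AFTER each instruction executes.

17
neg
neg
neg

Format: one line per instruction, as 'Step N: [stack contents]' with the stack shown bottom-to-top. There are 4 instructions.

Step 1: [17]
Step 2: [-17]
Step 3: [17]
Step 4: [-17]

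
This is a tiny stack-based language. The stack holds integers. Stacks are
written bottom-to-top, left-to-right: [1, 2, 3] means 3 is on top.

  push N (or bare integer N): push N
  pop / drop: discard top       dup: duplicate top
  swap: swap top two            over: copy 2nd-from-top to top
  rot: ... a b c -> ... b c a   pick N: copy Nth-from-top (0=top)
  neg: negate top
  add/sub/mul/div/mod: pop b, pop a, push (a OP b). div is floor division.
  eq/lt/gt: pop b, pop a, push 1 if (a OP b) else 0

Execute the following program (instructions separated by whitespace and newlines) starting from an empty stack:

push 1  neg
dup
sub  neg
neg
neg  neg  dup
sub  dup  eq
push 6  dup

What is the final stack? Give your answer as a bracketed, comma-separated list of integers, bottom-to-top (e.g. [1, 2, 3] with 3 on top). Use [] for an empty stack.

Answer: [1, 6, 6]

Derivation:
After 'push 1': [1]
After 'neg': [-1]
After 'dup': [-1, -1]
After 'sub': [0]
After 'neg': [0]
After 'neg': [0]
After 'neg': [0]
After 'neg': [0]
After 'dup': [0, 0]
After 'sub': [0]
After 'dup': [0, 0]
After 'eq': [1]
After 'push 6': [1, 6]
After 'dup': [1, 6, 6]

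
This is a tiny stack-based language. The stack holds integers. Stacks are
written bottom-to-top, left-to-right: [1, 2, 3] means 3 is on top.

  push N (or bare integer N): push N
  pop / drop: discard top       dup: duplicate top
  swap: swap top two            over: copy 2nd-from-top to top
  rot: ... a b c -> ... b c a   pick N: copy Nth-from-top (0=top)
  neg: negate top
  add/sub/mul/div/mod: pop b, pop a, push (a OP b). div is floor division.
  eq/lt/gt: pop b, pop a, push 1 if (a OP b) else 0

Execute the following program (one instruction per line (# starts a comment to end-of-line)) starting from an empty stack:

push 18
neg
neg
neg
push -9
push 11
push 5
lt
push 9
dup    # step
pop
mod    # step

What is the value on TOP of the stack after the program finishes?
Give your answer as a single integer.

Answer: 0

Derivation:
After 'push 18': [18]
After 'neg': [-18]
After 'neg': [18]
After 'neg': [-18]
After 'push -9': [-18, -9]
After 'push 11': [-18, -9, 11]
After 'push 5': [-18, -9, 11, 5]
After 'lt': [-18, -9, 0]
After 'push 9': [-18, -9, 0, 9]
After 'dup': [-18, -9, 0, 9, 9]
After 'pop': [-18, -9, 0, 9]
After 'mod': [-18, -9, 0]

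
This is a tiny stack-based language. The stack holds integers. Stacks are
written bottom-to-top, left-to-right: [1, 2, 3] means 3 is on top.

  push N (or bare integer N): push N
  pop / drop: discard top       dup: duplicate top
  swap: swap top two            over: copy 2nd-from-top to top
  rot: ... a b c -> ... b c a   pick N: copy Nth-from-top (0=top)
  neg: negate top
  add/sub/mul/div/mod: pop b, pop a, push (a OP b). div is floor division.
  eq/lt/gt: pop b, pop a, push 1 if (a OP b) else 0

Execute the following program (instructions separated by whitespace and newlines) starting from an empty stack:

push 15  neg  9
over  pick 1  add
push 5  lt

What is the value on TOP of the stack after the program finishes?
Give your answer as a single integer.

After 'push 15': [15]
After 'neg': [-15]
After 'push 9': [-15, 9]
After 'over': [-15, 9, -15]
After 'pick 1': [-15, 9, -15, 9]
After 'add': [-15, 9, -6]
After 'push 5': [-15, 9, -6, 5]
After 'lt': [-15, 9, 1]

Answer: 1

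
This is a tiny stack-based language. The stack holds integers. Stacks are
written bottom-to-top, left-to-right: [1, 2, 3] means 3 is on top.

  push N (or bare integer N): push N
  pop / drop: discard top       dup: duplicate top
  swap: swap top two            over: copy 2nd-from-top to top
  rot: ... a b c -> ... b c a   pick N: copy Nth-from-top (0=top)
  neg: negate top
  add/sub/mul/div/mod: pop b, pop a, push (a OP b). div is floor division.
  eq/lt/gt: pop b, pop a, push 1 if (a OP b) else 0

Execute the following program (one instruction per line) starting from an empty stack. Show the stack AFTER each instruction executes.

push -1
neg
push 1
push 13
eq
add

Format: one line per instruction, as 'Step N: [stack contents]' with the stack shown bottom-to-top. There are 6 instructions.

Step 1: [-1]
Step 2: [1]
Step 3: [1, 1]
Step 4: [1, 1, 13]
Step 5: [1, 0]
Step 6: [1]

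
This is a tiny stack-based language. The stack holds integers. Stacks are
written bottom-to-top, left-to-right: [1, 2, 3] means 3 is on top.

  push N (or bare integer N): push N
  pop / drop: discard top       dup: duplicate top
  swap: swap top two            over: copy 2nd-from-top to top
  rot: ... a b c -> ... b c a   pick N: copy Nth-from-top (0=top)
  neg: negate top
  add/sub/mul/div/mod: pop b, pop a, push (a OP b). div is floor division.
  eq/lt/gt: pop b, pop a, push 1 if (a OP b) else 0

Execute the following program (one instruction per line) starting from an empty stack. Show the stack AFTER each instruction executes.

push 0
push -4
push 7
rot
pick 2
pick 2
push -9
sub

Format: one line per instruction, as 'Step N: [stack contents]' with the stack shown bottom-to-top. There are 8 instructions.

Step 1: [0]
Step 2: [0, -4]
Step 3: [0, -4, 7]
Step 4: [-4, 7, 0]
Step 5: [-4, 7, 0, -4]
Step 6: [-4, 7, 0, -4, 7]
Step 7: [-4, 7, 0, -4, 7, -9]
Step 8: [-4, 7, 0, -4, 16]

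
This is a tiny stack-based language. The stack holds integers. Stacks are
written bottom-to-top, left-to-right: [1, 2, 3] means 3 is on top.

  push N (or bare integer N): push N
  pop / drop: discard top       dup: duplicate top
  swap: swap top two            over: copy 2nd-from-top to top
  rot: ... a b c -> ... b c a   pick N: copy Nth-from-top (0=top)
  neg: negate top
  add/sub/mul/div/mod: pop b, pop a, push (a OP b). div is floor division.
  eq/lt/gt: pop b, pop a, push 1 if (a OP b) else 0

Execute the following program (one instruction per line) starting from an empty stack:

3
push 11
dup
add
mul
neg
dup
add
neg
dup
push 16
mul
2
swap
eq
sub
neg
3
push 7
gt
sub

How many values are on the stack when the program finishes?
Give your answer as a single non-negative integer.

Answer: 1

Derivation:
After 'push 3': stack = [3] (depth 1)
After 'push 11': stack = [3, 11] (depth 2)
After 'dup': stack = [3, 11, 11] (depth 3)
After 'add': stack = [3, 22] (depth 2)
After 'mul': stack = [66] (depth 1)
After 'neg': stack = [-66] (depth 1)
After 'dup': stack = [-66, -66] (depth 2)
After 'add': stack = [-132] (depth 1)
After 'neg': stack = [132] (depth 1)
After 'dup': stack = [132, 132] (depth 2)
  ...
After 'mul': stack = [132, 2112] (depth 2)
After 'push 2': stack = [132, 2112, 2] (depth 3)
After 'swap': stack = [132, 2, 2112] (depth 3)
After 'eq': stack = [132, 0] (depth 2)
After 'sub': stack = [132] (depth 1)
After 'neg': stack = [-132] (depth 1)
After 'push 3': stack = [-132, 3] (depth 2)
After 'push 7': stack = [-132, 3, 7] (depth 3)
After 'gt': stack = [-132, 0] (depth 2)
After 'sub': stack = [-132] (depth 1)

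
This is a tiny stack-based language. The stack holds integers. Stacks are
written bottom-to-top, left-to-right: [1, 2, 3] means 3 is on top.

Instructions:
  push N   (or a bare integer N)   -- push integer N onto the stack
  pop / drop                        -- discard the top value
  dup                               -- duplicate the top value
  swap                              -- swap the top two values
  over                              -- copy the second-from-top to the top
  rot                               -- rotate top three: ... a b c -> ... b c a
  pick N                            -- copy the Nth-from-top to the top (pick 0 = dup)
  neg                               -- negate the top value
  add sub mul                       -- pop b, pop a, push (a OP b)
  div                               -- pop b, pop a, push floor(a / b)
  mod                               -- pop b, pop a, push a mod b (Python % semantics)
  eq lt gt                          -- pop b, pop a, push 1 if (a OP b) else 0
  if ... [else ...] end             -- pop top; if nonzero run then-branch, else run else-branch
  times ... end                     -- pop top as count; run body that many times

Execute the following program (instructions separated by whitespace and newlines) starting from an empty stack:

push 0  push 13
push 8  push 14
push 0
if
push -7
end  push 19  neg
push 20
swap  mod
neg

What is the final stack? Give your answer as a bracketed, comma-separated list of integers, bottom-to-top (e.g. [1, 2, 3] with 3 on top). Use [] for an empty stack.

Answer: [0, 13, 8, 14, 18]

Derivation:
After 'push 0': [0]
After 'push 13': [0, 13]
After 'push 8': [0, 13, 8]
After 'push 14': [0, 13, 8, 14]
After 'push 0': [0, 13, 8, 14, 0]
After 'if': [0, 13, 8, 14]
After 'push 19': [0, 13, 8, 14, 19]
After 'neg': [0, 13, 8, 14, -19]
After 'push 20': [0, 13, 8, 14, -19, 20]
After 'swap': [0, 13, 8, 14, 20, -19]
After 'mod': [0, 13, 8, 14, -18]
After 'neg': [0, 13, 8, 14, 18]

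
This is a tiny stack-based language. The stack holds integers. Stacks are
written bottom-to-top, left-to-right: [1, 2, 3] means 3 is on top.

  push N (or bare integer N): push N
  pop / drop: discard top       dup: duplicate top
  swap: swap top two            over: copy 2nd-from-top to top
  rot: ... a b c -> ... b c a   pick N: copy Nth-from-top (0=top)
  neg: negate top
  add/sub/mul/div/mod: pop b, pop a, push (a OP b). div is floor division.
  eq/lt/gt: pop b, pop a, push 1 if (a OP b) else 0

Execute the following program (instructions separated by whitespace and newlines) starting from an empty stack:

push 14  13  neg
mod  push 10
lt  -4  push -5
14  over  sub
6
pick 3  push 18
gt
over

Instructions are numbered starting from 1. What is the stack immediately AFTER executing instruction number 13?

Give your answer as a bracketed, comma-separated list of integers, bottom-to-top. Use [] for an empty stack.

Answer: [1, -4, -5, 19, 6, -4]

Derivation:
Step 1 ('push 14'): [14]
Step 2 ('13'): [14, 13]
Step 3 ('neg'): [14, -13]
Step 4 ('mod'): [-12]
Step 5 ('push 10'): [-12, 10]
Step 6 ('lt'): [1]
Step 7 ('-4'): [1, -4]
Step 8 ('push -5'): [1, -4, -5]
Step 9 ('14'): [1, -4, -5, 14]
Step 10 ('over'): [1, -4, -5, 14, -5]
Step 11 ('sub'): [1, -4, -5, 19]
Step 12 ('6'): [1, -4, -5, 19, 6]
Step 13 ('pick 3'): [1, -4, -5, 19, 6, -4]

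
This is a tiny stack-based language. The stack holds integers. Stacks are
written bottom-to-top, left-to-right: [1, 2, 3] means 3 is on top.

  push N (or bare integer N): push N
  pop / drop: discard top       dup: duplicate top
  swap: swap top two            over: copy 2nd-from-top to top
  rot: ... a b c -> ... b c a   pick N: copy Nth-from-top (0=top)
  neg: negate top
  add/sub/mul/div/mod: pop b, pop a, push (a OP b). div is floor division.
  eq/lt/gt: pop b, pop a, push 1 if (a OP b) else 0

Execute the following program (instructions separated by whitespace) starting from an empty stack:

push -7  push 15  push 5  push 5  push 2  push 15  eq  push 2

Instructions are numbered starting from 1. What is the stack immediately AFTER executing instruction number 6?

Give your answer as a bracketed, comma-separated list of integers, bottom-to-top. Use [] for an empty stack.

Step 1 ('push -7'): [-7]
Step 2 ('push 15'): [-7, 15]
Step 3 ('push 5'): [-7, 15, 5]
Step 4 ('push 5'): [-7, 15, 5, 5]
Step 5 ('push 2'): [-7, 15, 5, 5, 2]
Step 6 ('push 15'): [-7, 15, 5, 5, 2, 15]

Answer: [-7, 15, 5, 5, 2, 15]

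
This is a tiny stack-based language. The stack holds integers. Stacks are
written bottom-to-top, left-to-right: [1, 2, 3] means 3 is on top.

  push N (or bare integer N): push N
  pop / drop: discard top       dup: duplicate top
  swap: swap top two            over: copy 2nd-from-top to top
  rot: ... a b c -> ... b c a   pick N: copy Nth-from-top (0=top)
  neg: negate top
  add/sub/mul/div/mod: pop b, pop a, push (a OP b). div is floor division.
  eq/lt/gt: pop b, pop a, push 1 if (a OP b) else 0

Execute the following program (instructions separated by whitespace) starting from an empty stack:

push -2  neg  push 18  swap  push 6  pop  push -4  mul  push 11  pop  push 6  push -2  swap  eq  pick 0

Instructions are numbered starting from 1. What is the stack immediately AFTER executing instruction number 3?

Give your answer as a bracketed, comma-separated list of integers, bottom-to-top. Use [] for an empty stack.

Answer: [2, 18]

Derivation:
Step 1 ('push -2'): [-2]
Step 2 ('neg'): [2]
Step 3 ('push 18'): [2, 18]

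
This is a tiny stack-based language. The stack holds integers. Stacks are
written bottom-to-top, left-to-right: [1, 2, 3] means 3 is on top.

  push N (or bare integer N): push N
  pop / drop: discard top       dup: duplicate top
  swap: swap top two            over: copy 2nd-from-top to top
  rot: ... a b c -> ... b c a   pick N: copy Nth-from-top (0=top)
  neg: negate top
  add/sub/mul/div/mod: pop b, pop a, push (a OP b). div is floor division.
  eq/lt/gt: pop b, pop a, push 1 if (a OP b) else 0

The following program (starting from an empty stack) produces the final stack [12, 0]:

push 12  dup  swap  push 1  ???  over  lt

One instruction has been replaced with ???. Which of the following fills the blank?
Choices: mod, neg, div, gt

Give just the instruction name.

Answer: div

Derivation:
Stack before ???: [12, 12, 1]
Stack after ???:  [12, 12]
Checking each choice:
  mod: produces [12, 1]
  neg: produces [12, 12, 1]
  div: MATCH
  gt: produces [12, 1]


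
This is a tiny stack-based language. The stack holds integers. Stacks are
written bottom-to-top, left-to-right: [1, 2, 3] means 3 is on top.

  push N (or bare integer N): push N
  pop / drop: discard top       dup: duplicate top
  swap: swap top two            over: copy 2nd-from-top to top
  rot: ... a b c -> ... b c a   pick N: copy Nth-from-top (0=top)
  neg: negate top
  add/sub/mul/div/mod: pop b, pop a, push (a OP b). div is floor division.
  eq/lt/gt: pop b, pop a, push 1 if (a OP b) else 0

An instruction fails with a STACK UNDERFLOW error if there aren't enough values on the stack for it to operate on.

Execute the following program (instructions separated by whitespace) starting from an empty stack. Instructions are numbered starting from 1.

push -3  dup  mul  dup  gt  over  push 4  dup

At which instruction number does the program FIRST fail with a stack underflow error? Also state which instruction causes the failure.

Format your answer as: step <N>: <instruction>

Step 1 ('push -3'): stack = [-3], depth = 1
Step 2 ('dup'): stack = [-3, -3], depth = 2
Step 3 ('mul'): stack = [9], depth = 1
Step 4 ('dup'): stack = [9, 9], depth = 2
Step 5 ('gt'): stack = [0], depth = 1
Step 6 ('over'): needs 2 value(s) but depth is 1 — STACK UNDERFLOW

Answer: step 6: over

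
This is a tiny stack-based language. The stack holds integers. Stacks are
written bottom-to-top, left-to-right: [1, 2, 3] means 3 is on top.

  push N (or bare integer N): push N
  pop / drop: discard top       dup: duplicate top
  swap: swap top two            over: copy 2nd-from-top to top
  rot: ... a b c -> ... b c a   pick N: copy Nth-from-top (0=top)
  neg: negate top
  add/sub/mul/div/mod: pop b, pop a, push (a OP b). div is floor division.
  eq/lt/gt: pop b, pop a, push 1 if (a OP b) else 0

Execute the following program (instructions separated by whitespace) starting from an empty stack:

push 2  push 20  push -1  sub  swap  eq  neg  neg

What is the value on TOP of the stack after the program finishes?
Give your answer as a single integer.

Answer: 0

Derivation:
After 'push 2': [2]
After 'push 20': [2, 20]
After 'push -1': [2, 20, -1]
After 'sub': [2, 21]
After 'swap': [21, 2]
After 'eq': [0]
After 'neg': [0]
After 'neg': [0]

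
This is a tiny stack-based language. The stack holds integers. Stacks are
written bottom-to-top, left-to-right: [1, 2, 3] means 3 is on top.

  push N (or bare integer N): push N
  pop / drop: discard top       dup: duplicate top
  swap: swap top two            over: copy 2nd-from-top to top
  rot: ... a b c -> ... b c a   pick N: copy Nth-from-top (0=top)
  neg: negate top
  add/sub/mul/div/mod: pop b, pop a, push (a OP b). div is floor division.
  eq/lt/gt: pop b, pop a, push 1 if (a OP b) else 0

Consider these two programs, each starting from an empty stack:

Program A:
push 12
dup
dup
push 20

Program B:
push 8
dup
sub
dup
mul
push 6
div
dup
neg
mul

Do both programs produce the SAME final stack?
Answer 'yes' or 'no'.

Answer: no

Derivation:
Program A trace:
  After 'push 12': [12]
  After 'dup': [12, 12]
  After 'dup': [12, 12, 12]
  After 'push 20': [12, 12, 12, 20]
Program A final stack: [12, 12, 12, 20]

Program B trace:
  After 'push 8': [8]
  After 'dup': [8, 8]
  After 'sub': [0]
  After 'dup': [0, 0]
  After 'mul': [0]
  After 'push 6': [0, 6]
  After 'div': [0]
  After 'dup': [0, 0]
  After 'neg': [0, 0]
  After 'mul': [0]
Program B final stack: [0]
Same: no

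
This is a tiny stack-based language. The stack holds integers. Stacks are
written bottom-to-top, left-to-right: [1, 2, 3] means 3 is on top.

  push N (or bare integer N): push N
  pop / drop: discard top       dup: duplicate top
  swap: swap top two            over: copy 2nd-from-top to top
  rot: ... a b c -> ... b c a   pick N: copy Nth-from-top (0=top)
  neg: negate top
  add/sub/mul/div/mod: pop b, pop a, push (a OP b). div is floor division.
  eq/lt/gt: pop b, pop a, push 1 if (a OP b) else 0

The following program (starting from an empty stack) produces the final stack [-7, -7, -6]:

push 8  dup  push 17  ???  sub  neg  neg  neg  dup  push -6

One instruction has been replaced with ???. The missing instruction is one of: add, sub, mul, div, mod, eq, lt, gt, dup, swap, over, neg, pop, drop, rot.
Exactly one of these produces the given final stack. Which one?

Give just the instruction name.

Answer: lt

Derivation:
Stack before ???: [8, 8, 17]
Stack after ???:  [8, 1]
The instruction that transforms [8, 8, 17] -> [8, 1] is: lt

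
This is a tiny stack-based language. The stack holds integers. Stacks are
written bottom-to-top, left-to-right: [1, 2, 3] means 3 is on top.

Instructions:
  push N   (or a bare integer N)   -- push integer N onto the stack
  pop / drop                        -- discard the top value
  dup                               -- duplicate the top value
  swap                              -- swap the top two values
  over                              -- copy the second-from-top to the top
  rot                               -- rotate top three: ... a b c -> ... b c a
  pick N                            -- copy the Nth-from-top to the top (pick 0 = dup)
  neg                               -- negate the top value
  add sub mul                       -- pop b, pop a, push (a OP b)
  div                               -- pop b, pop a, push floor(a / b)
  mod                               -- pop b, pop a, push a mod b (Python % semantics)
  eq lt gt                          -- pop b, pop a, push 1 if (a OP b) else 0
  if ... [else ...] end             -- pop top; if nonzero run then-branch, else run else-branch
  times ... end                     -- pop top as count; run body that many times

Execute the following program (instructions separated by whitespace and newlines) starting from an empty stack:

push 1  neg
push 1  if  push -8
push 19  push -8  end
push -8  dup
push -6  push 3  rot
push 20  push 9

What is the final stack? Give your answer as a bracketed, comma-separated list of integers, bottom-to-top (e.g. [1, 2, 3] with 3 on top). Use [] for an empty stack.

Answer: [-1, -8, 19, -8, -8, -6, 3, -8, 20, 9]

Derivation:
After 'push 1': [1]
After 'neg': [-1]
After 'push 1': [-1, 1]
After 'if': [-1]
After 'push -8': [-1, -8]
After 'push 19': [-1, -8, 19]
After 'push -8': [-1, -8, 19, -8]
After 'push -8': [-1, -8, 19, -8, -8]
After 'dup': [-1, -8, 19, -8, -8, -8]
After 'push -6': [-1, -8, 19, -8, -8, -8, -6]
After 'push 3': [-1, -8, 19, -8, -8, -8, -6, 3]
After 'rot': [-1, -8, 19, -8, -8, -6, 3, -8]
After 'push 20': [-1, -8, 19, -8, -8, -6, 3, -8, 20]
After 'push 9': [-1, -8, 19, -8, -8, -6, 3, -8, 20, 9]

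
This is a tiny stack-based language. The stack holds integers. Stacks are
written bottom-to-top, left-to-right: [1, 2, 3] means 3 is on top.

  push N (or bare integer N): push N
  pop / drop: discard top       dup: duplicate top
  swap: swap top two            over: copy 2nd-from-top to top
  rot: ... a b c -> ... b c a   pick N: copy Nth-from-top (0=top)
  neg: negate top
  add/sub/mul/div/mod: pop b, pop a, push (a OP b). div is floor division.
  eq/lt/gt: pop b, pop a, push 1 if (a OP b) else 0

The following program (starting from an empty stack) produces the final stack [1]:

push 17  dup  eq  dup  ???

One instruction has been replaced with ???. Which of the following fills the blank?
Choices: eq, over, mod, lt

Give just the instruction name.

Answer: eq

Derivation:
Stack before ???: [1, 1]
Stack after ???:  [1]
Checking each choice:
  eq: MATCH
  over: produces [1, 1, 1]
  mod: produces [0]
  lt: produces [0]


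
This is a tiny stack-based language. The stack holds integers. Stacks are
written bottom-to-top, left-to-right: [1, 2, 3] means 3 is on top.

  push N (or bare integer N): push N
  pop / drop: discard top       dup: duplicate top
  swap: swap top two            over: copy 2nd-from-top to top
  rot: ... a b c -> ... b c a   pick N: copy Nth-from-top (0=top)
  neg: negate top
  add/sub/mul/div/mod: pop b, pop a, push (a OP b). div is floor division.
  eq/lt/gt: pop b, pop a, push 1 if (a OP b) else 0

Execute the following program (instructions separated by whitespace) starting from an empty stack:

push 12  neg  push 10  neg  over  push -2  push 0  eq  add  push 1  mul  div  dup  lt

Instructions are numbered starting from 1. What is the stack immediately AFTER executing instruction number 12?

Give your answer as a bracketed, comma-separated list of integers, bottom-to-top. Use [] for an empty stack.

Answer: [-12, 0]

Derivation:
Step 1 ('push 12'): [12]
Step 2 ('neg'): [-12]
Step 3 ('push 10'): [-12, 10]
Step 4 ('neg'): [-12, -10]
Step 5 ('over'): [-12, -10, -12]
Step 6 ('push -2'): [-12, -10, -12, -2]
Step 7 ('push 0'): [-12, -10, -12, -2, 0]
Step 8 ('eq'): [-12, -10, -12, 0]
Step 9 ('add'): [-12, -10, -12]
Step 10 ('push 1'): [-12, -10, -12, 1]
Step 11 ('mul'): [-12, -10, -12]
Step 12 ('div'): [-12, 0]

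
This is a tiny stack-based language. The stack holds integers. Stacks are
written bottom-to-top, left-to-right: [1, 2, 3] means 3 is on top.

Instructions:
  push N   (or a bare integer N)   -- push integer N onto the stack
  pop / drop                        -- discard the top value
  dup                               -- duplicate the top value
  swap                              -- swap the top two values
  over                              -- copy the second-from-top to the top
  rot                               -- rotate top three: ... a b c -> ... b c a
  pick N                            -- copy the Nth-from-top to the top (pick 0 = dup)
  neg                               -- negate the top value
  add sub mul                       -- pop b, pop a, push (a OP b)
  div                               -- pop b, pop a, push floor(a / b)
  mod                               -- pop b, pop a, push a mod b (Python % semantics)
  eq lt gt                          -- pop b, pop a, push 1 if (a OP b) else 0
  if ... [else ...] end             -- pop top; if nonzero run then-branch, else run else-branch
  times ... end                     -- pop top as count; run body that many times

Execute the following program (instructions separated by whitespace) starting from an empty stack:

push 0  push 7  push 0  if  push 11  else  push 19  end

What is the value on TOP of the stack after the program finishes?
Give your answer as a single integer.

Answer: 19

Derivation:
After 'push 0': [0]
After 'push 7': [0, 7]
After 'push 0': [0, 7, 0]
After 'if': [0, 7]
After 'push 19': [0, 7, 19]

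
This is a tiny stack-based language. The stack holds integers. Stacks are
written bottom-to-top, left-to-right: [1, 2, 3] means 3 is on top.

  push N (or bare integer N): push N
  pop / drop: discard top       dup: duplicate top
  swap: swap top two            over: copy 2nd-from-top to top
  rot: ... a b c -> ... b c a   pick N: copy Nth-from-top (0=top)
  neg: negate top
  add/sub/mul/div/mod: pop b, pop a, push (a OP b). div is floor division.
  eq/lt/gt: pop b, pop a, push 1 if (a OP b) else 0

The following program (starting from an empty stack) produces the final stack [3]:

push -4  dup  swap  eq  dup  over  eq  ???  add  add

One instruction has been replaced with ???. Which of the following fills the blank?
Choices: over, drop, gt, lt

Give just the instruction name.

Answer: over

Derivation:
Stack before ???: [1, 1]
Stack after ???:  [1, 1, 1]
Checking each choice:
  over: MATCH
  drop: stack underflow (need 2, have 1)
  gt: stack underflow (need 2, have 1)
  lt: stack underflow (need 2, have 1)


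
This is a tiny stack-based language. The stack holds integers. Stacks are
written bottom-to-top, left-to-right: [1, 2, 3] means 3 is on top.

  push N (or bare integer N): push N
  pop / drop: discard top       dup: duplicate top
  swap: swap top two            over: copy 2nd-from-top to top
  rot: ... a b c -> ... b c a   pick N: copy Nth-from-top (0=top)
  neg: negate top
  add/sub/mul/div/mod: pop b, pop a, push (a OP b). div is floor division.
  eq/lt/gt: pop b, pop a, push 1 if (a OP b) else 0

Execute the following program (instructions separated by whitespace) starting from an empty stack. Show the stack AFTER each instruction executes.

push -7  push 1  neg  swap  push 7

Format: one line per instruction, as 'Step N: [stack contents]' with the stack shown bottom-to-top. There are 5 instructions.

Step 1: [-7]
Step 2: [-7, 1]
Step 3: [-7, -1]
Step 4: [-1, -7]
Step 5: [-1, -7, 7]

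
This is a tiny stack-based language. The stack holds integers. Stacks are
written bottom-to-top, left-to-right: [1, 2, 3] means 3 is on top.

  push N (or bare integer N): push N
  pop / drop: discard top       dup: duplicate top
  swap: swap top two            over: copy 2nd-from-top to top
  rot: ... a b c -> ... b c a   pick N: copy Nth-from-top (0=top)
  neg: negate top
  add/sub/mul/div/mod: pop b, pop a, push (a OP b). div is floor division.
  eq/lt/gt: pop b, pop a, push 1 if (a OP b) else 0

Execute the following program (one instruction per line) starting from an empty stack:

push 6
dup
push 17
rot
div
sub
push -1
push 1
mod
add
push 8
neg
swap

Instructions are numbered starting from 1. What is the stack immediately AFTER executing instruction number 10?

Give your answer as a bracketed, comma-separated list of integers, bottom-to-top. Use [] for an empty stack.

Answer: [4]

Derivation:
Step 1 ('push 6'): [6]
Step 2 ('dup'): [6, 6]
Step 3 ('push 17'): [6, 6, 17]
Step 4 ('rot'): [6, 17, 6]
Step 5 ('div'): [6, 2]
Step 6 ('sub'): [4]
Step 7 ('push -1'): [4, -1]
Step 8 ('push 1'): [4, -1, 1]
Step 9 ('mod'): [4, 0]
Step 10 ('add'): [4]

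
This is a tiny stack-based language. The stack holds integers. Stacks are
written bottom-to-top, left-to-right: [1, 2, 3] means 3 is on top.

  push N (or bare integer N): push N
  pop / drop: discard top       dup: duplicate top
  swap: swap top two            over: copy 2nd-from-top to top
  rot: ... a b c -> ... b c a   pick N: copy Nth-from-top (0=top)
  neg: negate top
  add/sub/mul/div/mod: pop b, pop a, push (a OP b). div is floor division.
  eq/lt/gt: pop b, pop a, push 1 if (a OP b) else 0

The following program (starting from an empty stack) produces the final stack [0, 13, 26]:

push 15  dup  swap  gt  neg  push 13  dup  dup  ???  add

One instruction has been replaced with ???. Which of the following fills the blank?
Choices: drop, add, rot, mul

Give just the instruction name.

Answer: rot

Derivation:
Stack before ???: [0, 13, 13, 13]
Stack after ???:  [0, 13, 13, 13]
Checking each choice:
  drop: produces [0, 26]
  add: produces [0, 39]
  rot: MATCH
  mul: produces [0, 182]


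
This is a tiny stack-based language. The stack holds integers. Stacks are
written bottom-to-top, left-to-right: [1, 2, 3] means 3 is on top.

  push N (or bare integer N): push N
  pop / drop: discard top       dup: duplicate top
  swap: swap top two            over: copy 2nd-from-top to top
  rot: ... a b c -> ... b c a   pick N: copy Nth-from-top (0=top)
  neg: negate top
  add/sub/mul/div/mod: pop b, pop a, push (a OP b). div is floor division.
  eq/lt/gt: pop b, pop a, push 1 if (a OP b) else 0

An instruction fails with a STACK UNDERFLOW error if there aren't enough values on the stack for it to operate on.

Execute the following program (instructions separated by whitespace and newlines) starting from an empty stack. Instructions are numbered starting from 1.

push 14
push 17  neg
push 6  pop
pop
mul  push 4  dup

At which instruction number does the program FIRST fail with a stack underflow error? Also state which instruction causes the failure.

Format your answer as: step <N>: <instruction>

Answer: step 7: mul

Derivation:
Step 1 ('push 14'): stack = [14], depth = 1
Step 2 ('push 17'): stack = [14, 17], depth = 2
Step 3 ('neg'): stack = [14, -17], depth = 2
Step 4 ('push 6'): stack = [14, -17, 6], depth = 3
Step 5 ('pop'): stack = [14, -17], depth = 2
Step 6 ('pop'): stack = [14], depth = 1
Step 7 ('mul'): needs 2 value(s) but depth is 1 — STACK UNDERFLOW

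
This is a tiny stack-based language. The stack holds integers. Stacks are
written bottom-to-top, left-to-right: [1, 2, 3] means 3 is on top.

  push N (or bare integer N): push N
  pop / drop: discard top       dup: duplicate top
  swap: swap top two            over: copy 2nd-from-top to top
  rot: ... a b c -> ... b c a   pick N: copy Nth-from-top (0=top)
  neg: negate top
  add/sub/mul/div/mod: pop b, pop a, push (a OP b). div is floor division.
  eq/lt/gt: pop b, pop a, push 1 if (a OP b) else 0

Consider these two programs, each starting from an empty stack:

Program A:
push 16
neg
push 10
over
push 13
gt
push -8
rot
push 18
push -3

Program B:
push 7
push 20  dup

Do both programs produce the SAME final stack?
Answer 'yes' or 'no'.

Answer: no

Derivation:
Program A trace:
  After 'push 16': [16]
  After 'neg': [-16]
  After 'push 10': [-16, 10]
  After 'over': [-16, 10, -16]
  After 'push 13': [-16, 10, -16, 13]
  After 'gt': [-16, 10, 0]
  After 'push -8': [-16, 10, 0, -8]
  After 'rot': [-16, 0, -8, 10]
  After 'push 18': [-16, 0, -8, 10, 18]
  After 'push -3': [-16, 0, -8, 10, 18, -3]
Program A final stack: [-16, 0, -8, 10, 18, -3]

Program B trace:
  After 'push 7': [7]
  After 'push 20': [7, 20]
  After 'dup': [7, 20, 20]
Program B final stack: [7, 20, 20]
Same: no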